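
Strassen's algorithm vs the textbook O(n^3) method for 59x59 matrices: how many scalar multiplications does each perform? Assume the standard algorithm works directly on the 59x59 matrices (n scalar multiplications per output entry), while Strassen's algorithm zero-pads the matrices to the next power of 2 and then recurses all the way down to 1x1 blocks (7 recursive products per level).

Matrix multiplication for 59x59 matrices:

Strassen's algorithm requires power-of-2 dimensions. Pad 59x59 to 64x64 (next power of 2).

Standard algorithm: 59^3 = 205379 multiplications
Strassen's algorithm: 7^(log2(64)) = 7^6 = 117649 multiplications
Savings: 205379 - 117649 = 87730 multiplications

Standard: 205379 multiplications (59^3). Strassen: 117649 multiplications (7^6, after padding to 64x64). Strassen reduces 8 recursive multiplications to 7 at each level.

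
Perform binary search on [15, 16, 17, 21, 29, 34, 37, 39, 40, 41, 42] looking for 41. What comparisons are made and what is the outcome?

Binary search for 41 in [15, 16, 17, 21, 29, 34, 37, 39, 40, 41, 42]:

lo=0, hi=10, mid=5, arr[mid]=34 -> 34 < 41, search right half
lo=6, hi=10, mid=8, arr[mid]=40 -> 40 < 41, search right half
lo=9, hi=10, mid=9, arr[mid]=41 -> Found target at index 9!

Binary search finds 41 at index 9 after 3 comparisons. The search repeatedly halves the search space by comparing with the middle element.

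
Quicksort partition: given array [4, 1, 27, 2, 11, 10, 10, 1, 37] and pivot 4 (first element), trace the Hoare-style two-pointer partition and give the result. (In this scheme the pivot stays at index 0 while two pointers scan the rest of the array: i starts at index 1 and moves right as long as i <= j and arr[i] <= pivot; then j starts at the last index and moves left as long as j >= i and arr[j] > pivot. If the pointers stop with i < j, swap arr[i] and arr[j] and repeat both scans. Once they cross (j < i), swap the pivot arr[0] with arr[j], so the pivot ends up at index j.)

Hoare-style two-pointer partition with pivot = 4:

Initial array: [4, 1, 27, 2, 11, 10, 10, 1, 37]

Pointers start at i = 1, j = 8.
i stops at index 2 (arr[2]=27 > 4), j stops at index 7 (arr[7]=1 <= 4): swap arr[2] and arr[7], array becomes [4, 1, 1, 2, 11, 10, 10, 27, 37]
i ends at 4, j ends at 3: the pointers have crossed (j < i), so scanning stops.

Swap pivot arr[0] with arr[3] to place pivot at position 3: [2, 1, 1, 4, 11, 10, 10, 27, 37]
Pivot position: 3

After partitioning with pivot 4, the array becomes [2, 1, 1, 4, 11, 10, 10, 27, 37]. The pivot is placed at index 3. All elements to the left of the pivot are <= 4, and all elements to the right are > 4.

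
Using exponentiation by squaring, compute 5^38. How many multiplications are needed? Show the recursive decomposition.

Computing 5^38 by squaring (build up from 5^1; each line after the first costs one multiplication):

5^1 = 5
5^2 = (5^1)^2 = 5^2 = 25
5^4 = (5^2)^2 = 25^2 = 625
5^8 = (5^4)^2 = 625^2 = 390625
5^9 = 5 * 5^8 = 5 * 390625 = 1953125
5^18 = (5^9)^2 = 1953125^2 = 3814697265625
5^19 = 5 * 5^18 = 5 * 3814697265625 = 19073486328125
5^38 = (5^19)^2 = 19073486328125^2 = 363797880709171295166015625

Result: 363797880709171295166015625
Multiplications needed: 7 (7 lines after 5^1)

5^38 = 363797880709171295166015625. Using exponentiation by squaring, this requires 7 multiplications. The key idea: if the exponent is even, square the half-power; if odd, multiply by the base once.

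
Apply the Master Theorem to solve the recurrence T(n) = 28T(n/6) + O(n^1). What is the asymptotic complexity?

Master Theorem for T(n) = 28T(n/6) + O(n^1):

a = 28, b = 6, c = 1
log_b(a) = log_6(28) = 1.8597

Case 1: c = 1 < log_6(28) = 1.8597
T(n) = O(n^(log_6 28))

For T(n) = 28T(n/6) + O(n^1): log_6(28) = 1.8597. This is Case 1 of the Master Theorem (c < log_b(a), work dominated by leaves), giving O(n^(log_6 28)).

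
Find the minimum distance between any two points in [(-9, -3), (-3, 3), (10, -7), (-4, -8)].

Computing all pairwise distances among 4 points:

d((-9, -3), (-3, 3)) = 8.4853
d((-9, -3), (10, -7)) = 19.4165
d((-9, -3), (-4, -8)) = 7.0711 <-- minimum
d((-3, 3), (10, -7)) = 16.4012
d((-3, 3), (-4, -8)) = 11.0454
d((10, -7), (-4, -8)) = 14.0357

Closest pair: (-9, -3) and (-4, -8) with distance 7.0711

The closest pair is (-9, -3) and (-4, -8) with Euclidean distance 7.0711. For 4 points, brute-force pairwise comparison is shown above. For large n, the divide-and-conquer algorithm (sort by x, recurse on halves, check the dividing strip) achieves O(n log n).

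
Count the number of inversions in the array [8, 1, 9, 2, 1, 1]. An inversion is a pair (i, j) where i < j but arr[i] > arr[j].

Finding inversions in [8, 1, 9, 2, 1, 1]:

(0, 1): arr[0]=8 > arr[1]=1
(0, 3): arr[0]=8 > arr[3]=2
(0, 4): arr[0]=8 > arr[4]=1
(0, 5): arr[0]=8 > arr[5]=1
(2, 3): arr[2]=9 > arr[3]=2
(2, 4): arr[2]=9 > arr[4]=1
(2, 5): arr[2]=9 > arr[5]=1
(3, 4): arr[3]=2 > arr[4]=1
(3, 5): arr[3]=2 > arr[5]=1

Total inversions: 9

The array has 9 inversion(s): (0,1), (0,3), (0,4), (0,5), (2,3), (2,4), (2,5), (3,4), (3,5). Each pair (i,j) satisfies i < j and arr[i] > arr[j].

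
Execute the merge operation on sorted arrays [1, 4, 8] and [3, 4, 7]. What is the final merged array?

Merging process:

Compare 1 vs 3: take 1 from left. Merged: [1]
Compare 4 vs 3: take 3 from right. Merged: [1, 3]
Compare 4 vs 4: take 4 from left. Merged: [1, 3, 4]
Compare 8 vs 4: take 4 from right. Merged: [1, 3, 4, 4]
Compare 8 vs 7: take 7 from right. Merged: [1, 3, 4, 4, 7]
Append remaining from left: [8]. Merged: [1, 3, 4, 4, 7, 8]

Final merged array: [1, 3, 4, 4, 7, 8]
Total comparisons: 5

The merged array is [1, 3, 4, 4, 7, 8], requiring 5 comparisons. The merge step runs in O(n) time where n is the total number of elements.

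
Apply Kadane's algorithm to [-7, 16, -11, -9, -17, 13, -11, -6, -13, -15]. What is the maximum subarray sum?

Using Kadane's algorithm on [-7, 16, -11, -9, -17, 13, -11, -6, -13, -15]:

Scanning through the array:
Position 1 (value 16): max_ending_here = 16, max_so_far = 16
Position 2 (value -11): max_ending_here = 5, max_so_far = 16
Position 3 (value -9): max_ending_here = -4, max_so_far = 16
Position 4 (value -17): max_ending_here = -17, max_so_far = 16
Position 5 (value 13): max_ending_here = 13, max_so_far = 16
Position 6 (value -11): max_ending_here = 2, max_so_far = 16
Position 7 (value -6): max_ending_here = -4, max_so_far = 16
Position 8 (value -13): max_ending_here = -13, max_so_far = 16
Position 9 (value -15): max_ending_here = -15, max_so_far = 16

Maximum subarray: [16]
Maximum sum: 16

The maximum subarray is [16] with sum 16. This subarray runs from index 1 to index 1.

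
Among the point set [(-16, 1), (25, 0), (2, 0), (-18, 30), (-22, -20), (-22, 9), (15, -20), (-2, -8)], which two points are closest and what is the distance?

Computing all pairwise distances among 8 points:

d((-16, 1), (25, 0)) = 41.0122
d((-16, 1), (2, 0)) = 18.0278
d((-16, 1), (-18, 30)) = 29.0689
d((-16, 1), (-22, -20)) = 21.8403
d((-16, 1), (-22, 9)) = 10.0
d((-16, 1), (15, -20)) = 37.4433
d((-16, 1), (-2, -8)) = 16.6433
d((25, 0), (2, 0)) = 23.0
d((25, 0), (-18, 30)) = 52.4309
d((25, 0), (-22, -20)) = 51.0784
d((25, 0), (-22, 9)) = 47.8539
d((25, 0), (15, -20)) = 22.3607
d((25, 0), (-2, -8)) = 28.1603
d((2, 0), (-18, 30)) = 36.0555
d((2, 0), (-22, -20)) = 31.241
d((2, 0), (-22, 9)) = 25.632
d((2, 0), (15, -20)) = 23.8537
d((2, 0), (-2, -8)) = 8.9443 <-- minimum
d((-18, 30), (-22, -20)) = 50.1597
d((-18, 30), (-22, 9)) = 21.3776
d((-18, 30), (15, -20)) = 59.9083
d((-18, 30), (-2, -8)) = 41.2311
d((-22, -20), (-22, 9)) = 29.0
d((-22, -20), (15, -20)) = 37.0
d((-22, -20), (-2, -8)) = 23.3238
d((-22, 9), (15, -20)) = 47.0106
d((-22, 9), (-2, -8)) = 26.2488
d((15, -20), (-2, -8)) = 20.8087

Closest pair: (2, 0) and (-2, -8) with distance 8.9443

The closest pair is (2, 0) and (-2, -8) with Euclidean distance 8.9443. For 8 points, brute-force pairwise comparison is shown above. For large n, the divide-and-conquer algorithm (sort by x, recurse on halves, check the dividing strip) achieves O(n log n).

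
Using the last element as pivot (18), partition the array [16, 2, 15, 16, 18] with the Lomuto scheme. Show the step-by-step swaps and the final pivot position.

Lomuto partition with pivot = 18:

Initial array: [16, 2, 15, 16, 18]

arr[0]=16 <= 18: swap with position 0, array becomes [16, 2, 15, 16, 18]
arr[1]=2 <= 18: swap with position 1, array becomes [16, 2, 15, 16, 18]
arr[2]=15 <= 18: swap with position 2, array becomes [16, 2, 15, 16, 18]
arr[3]=16 <= 18: swap with position 3, array becomes [16, 2, 15, 16, 18]

Place pivot at position 4: [16, 2, 15, 16, 18]
Pivot position: 4

After partitioning with pivot 18, the array becomes [16, 2, 15, 16, 18]. The pivot is placed at index 4. All elements to the left of the pivot are <= 18, and all elements to the right are > 18.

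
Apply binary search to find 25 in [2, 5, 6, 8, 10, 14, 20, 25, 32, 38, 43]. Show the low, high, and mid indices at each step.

Binary search for 25 in [2, 5, 6, 8, 10, 14, 20, 25, 32, 38, 43]:

lo=0, hi=10, mid=5, arr[mid]=14 -> 14 < 25, search right half
lo=6, hi=10, mid=8, arr[mid]=32 -> 32 > 25, search left half
lo=6, hi=7, mid=6, arr[mid]=20 -> 20 < 25, search right half
lo=7, hi=7, mid=7, arr[mid]=25 -> Found target at index 7!

Binary search finds 25 at index 7 after 4 comparisons. The search repeatedly halves the search space by comparing with the middle element.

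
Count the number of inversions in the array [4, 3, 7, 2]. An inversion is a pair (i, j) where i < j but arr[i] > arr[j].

Finding inversions in [4, 3, 7, 2]:

(0, 1): arr[0]=4 > arr[1]=3
(0, 3): arr[0]=4 > arr[3]=2
(1, 3): arr[1]=3 > arr[3]=2
(2, 3): arr[2]=7 > arr[3]=2

Total inversions: 4

The array has 4 inversion(s): (0,1), (0,3), (1,3), (2,3). Each pair (i,j) satisfies i < j and arr[i] > arr[j].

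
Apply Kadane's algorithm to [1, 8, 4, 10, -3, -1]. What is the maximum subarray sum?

Using Kadane's algorithm on [1, 8, 4, 10, -3, -1]:

Scanning through the array:
Position 1 (value 8): max_ending_here = 9, max_so_far = 9
Position 2 (value 4): max_ending_here = 13, max_so_far = 13
Position 3 (value 10): max_ending_here = 23, max_so_far = 23
Position 4 (value -3): max_ending_here = 20, max_so_far = 23
Position 5 (value -1): max_ending_here = 19, max_so_far = 23

Maximum subarray: [1, 8, 4, 10]
Maximum sum: 23

The maximum subarray is [1, 8, 4, 10] with sum 23. This subarray runs from index 0 to index 3.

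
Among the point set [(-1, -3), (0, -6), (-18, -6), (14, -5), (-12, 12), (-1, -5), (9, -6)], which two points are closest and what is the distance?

Computing all pairwise distances among 7 points:

d((-1, -3), (0, -6)) = 3.1623
d((-1, -3), (-18, -6)) = 17.2627
d((-1, -3), (14, -5)) = 15.1327
d((-1, -3), (-12, 12)) = 18.6011
d((-1, -3), (-1, -5)) = 2.0
d((-1, -3), (9, -6)) = 10.4403
d((0, -6), (-18, -6)) = 18.0
d((0, -6), (14, -5)) = 14.0357
d((0, -6), (-12, 12)) = 21.6333
d((0, -6), (-1, -5)) = 1.4142 <-- minimum
d((0, -6), (9, -6)) = 9.0
d((-18, -6), (14, -5)) = 32.0156
d((-18, -6), (-12, 12)) = 18.9737
d((-18, -6), (-1, -5)) = 17.0294
d((-18, -6), (9, -6)) = 27.0
d((14, -5), (-12, 12)) = 31.0644
d((14, -5), (-1, -5)) = 15.0
d((14, -5), (9, -6)) = 5.099
d((-12, 12), (-1, -5)) = 20.2485
d((-12, 12), (9, -6)) = 27.6586
d((-1, -5), (9, -6)) = 10.0499

Closest pair: (0, -6) and (-1, -5) with distance 1.4142

The closest pair is (0, -6) and (-1, -5) with Euclidean distance 1.4142. For 7 points, brute-force pairwise comparison is shown above. For large n, the divide-and-conquer algorithm (sort by x, recurse on halves, check the dividing strip) achieves O(n log n).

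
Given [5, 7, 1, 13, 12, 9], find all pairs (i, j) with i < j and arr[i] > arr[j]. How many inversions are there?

Finding inversions in [5, 7, 1, 13, 12, 9]:

(0, 2): arr[0]=5 > arr[2]=1
(1, 2): arr[1]=7 > arr[2]=1
(3, 4): arr[3]=13 > arr[4]=12
(3, 5): arr[3]=13 > arr[5]=9
(4, 5): arr[4]=12 > arr[5]=9

Total inversions: 5

The array has 5 inversion(s): (0,2), (1,2), (3,4), (3,5), (4,5). Each pair (i,j) satisfies i < j and arr[i] > arr[j].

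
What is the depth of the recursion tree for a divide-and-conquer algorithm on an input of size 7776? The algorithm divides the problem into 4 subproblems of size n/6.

For divide and conquer with division factor 6:

Problem sizes at each level:
Level 0: 7776
Level 1: 1296
Level 2: 216
Level 3: 36
Level 4: 6
Level 5: 1

The root is level 0 and the size-1 base case is level 5 (the tree spans levels 0 through 5, i.e. 6 levels counting the root), so the depth is the number of divisions: log_6(7776) = 5

The recursion tree depth is log_6(7776) = 5. At each level, the problem size is divided by 6, so it takes 5 divisions to reduce to a base case of size 1. The algorithm makes 4 recursive calls at each level.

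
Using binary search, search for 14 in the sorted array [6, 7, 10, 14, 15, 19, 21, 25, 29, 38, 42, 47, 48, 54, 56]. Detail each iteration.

Binary search for 14 in [6, 7, 10, 14, 15, 19, 21, 25, 29, 38, 42, 47, 48, 54, 56]:

lo=0, hi=14, mid=7, arr[mid]=25 -> 25 > 14, search left half
lo=0, hi=6, mid=3, arr[mid]=14 -> Found target at index 3!

Binary search finds 14 at index 3 after 2 comparisons. The search repeatedly halves the search space by comparing with the middle element.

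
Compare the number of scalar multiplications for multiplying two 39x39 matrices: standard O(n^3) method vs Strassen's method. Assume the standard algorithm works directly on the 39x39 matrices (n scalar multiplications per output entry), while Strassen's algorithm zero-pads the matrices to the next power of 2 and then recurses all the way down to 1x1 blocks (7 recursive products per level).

Matrix multiplication for 39x39 matrices:

Strassen's algorithm requires power-of-2 dimensions. Pad 39x39 to 64x64 (next power of 2).

Standard algorithm: 39^3 = 59319 multiplications
Strassen's algorithm: 7^(log2(64)) = 7^6 = 117649 multiplications
Difference: 59319 - 117649 = -58330 (Strassen uses MORE here due to padding overhead — for small or just-over-power-of-2 n, padding can outweigh the per-level savings)

Standard: 59319 multiplications (39^3). Strassen: 117649 multiplications (7^6, after padding to 64x64). Strassen reduces 8 recursive multiplications to 7 at each level.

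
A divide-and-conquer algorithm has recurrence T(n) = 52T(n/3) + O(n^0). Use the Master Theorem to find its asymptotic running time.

Master Theorem for T(n) = 52T(n/3) + O(n^0):

a = 52, b = 3, c = 0
log_b(a) = log_3(52) = 3.5966

Case 1: c = 0 < log_3(52) = 3.5966
T(n) = O(n^(log_3 52))

For T(n) = 52T(n/3) + O(n^0): log_3(52) = 3.5966. This is Case 1 of the Master Theorem (c < log_b(a), work dominated by leaves), giving O(n^(log_3 52)).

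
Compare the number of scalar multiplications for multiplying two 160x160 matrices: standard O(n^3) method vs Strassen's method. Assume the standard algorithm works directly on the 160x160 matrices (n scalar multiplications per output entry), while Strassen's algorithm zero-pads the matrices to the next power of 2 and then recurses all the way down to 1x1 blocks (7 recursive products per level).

Matrix multiplication for 160x160 matrices:

Strassen's algorithm requires power-of-2 dimensions. Pad 160x160 to 256x256 (next power of 2).

Standard algorithm: 160^3 = 4096000 multiplications
Strassen's algorithm: 7^(log2(256)) = 7^8 = 5764801 multiplications
Difference: 4096000 - 5764801 = -1668801 (Strassen uses MORE here due to padding overhead — for small or just-over-power-of-2 n, padding can outweigh the per-level savings)

Standard: 4096000 multiplications (160^3). Strassen: 5764801 multiplications (7^8, after padding to 256x256). Strassen reduces 8 recursive multiplications to 7 at each level.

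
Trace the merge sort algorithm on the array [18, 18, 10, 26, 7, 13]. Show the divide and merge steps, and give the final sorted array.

Merge sort trace:

Split: [18, 18, 10, 26, 7, 13] -> [18, 18, 10] and [26, 7, 13]
  Split: [18, 18, 10] -> [18] and [18, 10]
    Split: [18, 10] -> [18] and [10]
    Merge: [18] + [10] -> [10, 18]
  Merge: [18] + [10, 18] -> [10, 18, 18]
  Split: [26, 7, 13] -> [26] and [7, 13]
    Split: [7, 13] -> [7] and [13]
    Merge: [7] + [13] -> [7, 13]
  Merge: [26] + [7, 13] -> [7, 13, 26]
Merge: [10, 18, 18] + [7, 13, 26] -> [7, 10, 13, 18, 18, 26]

Final sorted array: [7, 10, 13, 18, 18, 26]

The merge sort proceeds by recursively splitting the array and merging sorted halves.
After all merges, the sorted array is [7, 10, 13, 18, 18, 26].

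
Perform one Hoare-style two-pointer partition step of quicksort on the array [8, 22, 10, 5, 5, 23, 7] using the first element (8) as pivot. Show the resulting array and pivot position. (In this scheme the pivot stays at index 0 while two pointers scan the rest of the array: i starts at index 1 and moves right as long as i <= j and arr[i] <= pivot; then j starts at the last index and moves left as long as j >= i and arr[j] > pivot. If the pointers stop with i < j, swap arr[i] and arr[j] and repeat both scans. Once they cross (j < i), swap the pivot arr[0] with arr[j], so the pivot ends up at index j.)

Hoare-style two-pointer partition with pivot = 8:

Initial array: [8, 22, 10, 5, 5, 23, 7]

Pointers start at i = 1, j = 6.
i stops at index 1 (arr[1]=22 > 8), j stops at index 6 (arr[6]=7 <= 8): swap arr[1] and arr[6], array becomes [8, 7, 10, 5, 5, 23, 22]
i stops at index 2 (arr[2]=10 > 8), j stops at index 4 (arr[4]=5 <= 8): swap arr[2] and arr[4], array becomes [8, 7, 5, 5, 10, 23, 22]
i ends at 4, j ends at 3: the pointers have crossed (j < i), so scanning stops.

Swap pivot arr[0] with arr[3] to place pivot at position 3: [5, 7, 5, 8, 10, 23, 22]
Pivot position: 3

After partitioning with pivot 8, the array becomes [5, 7, 5, 8, 10, 23, 22]. The pivot is placed at index 3. All elements to the left of the pivot are <= 8, and all elements to the right are > 8.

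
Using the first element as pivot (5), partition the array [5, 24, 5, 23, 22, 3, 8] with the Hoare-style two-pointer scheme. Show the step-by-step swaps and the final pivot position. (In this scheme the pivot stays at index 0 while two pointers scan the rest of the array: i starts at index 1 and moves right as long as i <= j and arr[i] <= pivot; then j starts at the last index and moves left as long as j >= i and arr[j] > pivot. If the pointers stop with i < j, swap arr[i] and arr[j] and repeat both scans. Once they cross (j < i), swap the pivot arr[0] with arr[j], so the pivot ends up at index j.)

Hoare-style two-pointer partition with pivot = 5:

Initial array: [5, 24, 5, 23, 22, 3, 8]

Pointers start at i = 1, j = 6.
i stops at index 1 (arr[1]=24 > 5), j stops at index 5 (arr[5]=3 <= 5): swap arr[1] and arr[5], array becomes [5, 3, 5, 23, 22, 24, 8]
i ends at 3, j ends at 2: the pointers have crossed (j < i), so scanning stops.

Swap pivot arr[0] with arr[2] to place pivot at position 2: [5, 3, 5, 23, 22, 24, 8]
Pivot position: 2

After partitioning with pivot 5, the array becomes [5, 3, 5, 23, 22, 24, 8]. The pivot is placed at index 2. All elements to the left of the pivot are <= 5, and all elements to the right are > 5.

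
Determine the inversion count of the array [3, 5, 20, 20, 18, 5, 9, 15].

Finding inversions in [3, 5, 20, 20, 18, 5, 9, 15]:

(2, 4): arr[2]=20 > arr[4]=18
(2, 5): arr[2]=20 > arr[5]=5
(2, 6): arr[2]=20 > arr[6]=9
(2, 7): arr[2]=20 > arr[7]=15
(3, 4): arr[3]=20 > arr[4]=18
(3, 5): arr[3]=20 > arr[5]=5
(3, 6): arr[3]=20 > arr[6]=9
(3, 7): arr[3]=20 > arr[7]=15
(4, 5): arr[4]=18 > arr[5]=5
(4, 6): arr[4]=18 > arr[6]=9
(4, 7): arr[4]=18 > arr[7]=15

Total inversions: 11

The array has 11 inversion(s): (2,4), (2,5), (2,6), (2,7), (3,4), (3,5), (3,6), (3,7), (4,5), (4,6), (4,7). Each pair (i,j) satisfies i < j and arr[i] > arr[j].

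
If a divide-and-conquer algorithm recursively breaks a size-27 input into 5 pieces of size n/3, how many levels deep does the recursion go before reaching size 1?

For divide and conquer with division factor 3:

Problem sizes at each level:
Level 0: 27
Level 1: 9
Level 2: 3
Level 3: 1

The root is level 0 and the size-1 base case is level 3 (the tree spans levels 0 through 3, i.e. 4 levels counting the root), so the depth is the number of divisions: log_3(27) = 3

The recursion tree depth is log_3(27) = 3. At each level, the problem size is divided by 3, so it takes 3 divisions to reduce to a base case of size 1. The algorithm makes 5 recursive calls at each level.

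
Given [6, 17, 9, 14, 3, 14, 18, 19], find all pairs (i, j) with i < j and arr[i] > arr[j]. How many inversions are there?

Finding inversions in [6, 17, 9, 14, 3, 14, 18, 19]:

(0, 4): arr[0]=6 > arr[4]=3
(1, 2): arr[1]=17 > arr[2]=9
(1, 3): arr[1]=17 > arr[3]=14
(1, 4): arr[1]=17 > arr[4]=3
(1, 5): arr[1]=17 > arr[5]=14
(2, 4): arr[2]=9 > arr[4]=3
(3, 4): arr[3]=14 > arr[4]=3

Total inversions: 7

The array has 7 inversion(s): (0,4), (1,2), (1,3), (1,4), (1,5), (2,4), (3,4). Each pair (i,j) satisfies i < j and arr[i] > arr[j].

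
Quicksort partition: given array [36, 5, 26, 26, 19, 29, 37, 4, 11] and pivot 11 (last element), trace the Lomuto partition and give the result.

Lomuto partition with pivot = 11:

Initial array: [36, 5, 26, 26, 19, 29, 37, 4, 11]

arr[0]=36 > 11: no swap
arr[1]=5 <= 11: swap with position 0, array becomes [5, 36, 26, 26, 19, 29, 37, 4, 11]
arr[2]=26 > 11: no swap
arr[3]=26 > 11: no swap
arr[4]=19 > 11: no swap
arr[5]=29 > 11: no swap
arr[6]=37 > 11: no swap
arr[7]=4 <= 11: swap with position 1, array becomes [5, 4, 26, 26, 19, 29, 37, 36, 11]

Place pivot at position 2: [5, 4, 11, 26, 19, 29, 37, 36, 26]
Pivot position: 2

After partitioning with pivot 11, the array becomes [5, 4, 11, 26, 19, 29, 37, 36, 26]. The pivot is placed at index 2. All elements to the left of the pivot are <= 11, and all elements to the right are > 11.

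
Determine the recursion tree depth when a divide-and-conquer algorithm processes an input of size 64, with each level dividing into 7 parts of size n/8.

For divide and conquer with division factor 8:

Problem sizes at each level:
Level 0: 64
Level 1: 8
Level 2: 1

The root is level 0 and the size-1 base case is level 2 (the tree spans levels 0 through 2, i.e. 3 levels counting the root), so the depth is the number of divisions: log_8(64) = 2

The recursion tree depth is log_8(64) = 2. At each level, the problem size is divided by 8, so it takes 2 divisions to reduce to a base case of size 1. The algorithm makes 7 recursive calls at each level.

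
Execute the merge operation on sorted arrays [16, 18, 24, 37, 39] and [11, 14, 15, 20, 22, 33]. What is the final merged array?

Merging process:

Compare 16 vs 11: take 11 from right. Merged: [11]
Compare 16 vs 14: take 14 from right. Merged: [11, 14]
Compare 16 vs 15: take 15 from right. Merged: [11, 14, 15]
Compare 16 vs 20: take 16 from left. Merged: [11, 14, 15, 16]
Compare 18 vs 20: take 18 from left. Merged: [11, 14, 15, 16, 18]
Compare 24 vs 20: take 20 from right. Merged: [11, 14, 15, 16, 18, 20]
Compare 24 vs 22: take 22 from right. Merged: [11, 14, 15, 16, 18, 20, 22]
Compare 24 vs 33: take 24 from left. Merged: [11, 14, 15, 16, 18, 20, 22, 24]
Compare 37 vs 33: take 33 from right. Merged: [11, 14, 15, 16, 18, 20, 22, 24, 33]
Append remaining from left: [37, 39]. Merged: [11, 14, 15, 16, 18, 20, 22, 24, 33, 37, 39]

Final merged array: [11, 14, 15, 16, 18, 20, 22, 24, 33, 37, 39]
Total comparisons: 9

The merged array is [11, 14, 15, 16, 18, 20, 22, 24, 33, 37, 39], requiring 9 comparisons. The merge step runs in O(n) time where n is the total number of elements.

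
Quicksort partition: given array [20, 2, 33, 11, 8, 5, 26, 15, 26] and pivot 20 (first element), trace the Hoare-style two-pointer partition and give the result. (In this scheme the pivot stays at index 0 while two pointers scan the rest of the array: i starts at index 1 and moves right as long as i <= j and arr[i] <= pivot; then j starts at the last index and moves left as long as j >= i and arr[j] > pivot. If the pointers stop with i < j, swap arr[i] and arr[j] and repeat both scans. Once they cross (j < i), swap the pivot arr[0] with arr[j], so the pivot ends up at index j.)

Hoare-style two-pointer partition with pivot = 20:

Initial array: [20, 2, 33, 11, 8, 5, 26, 15, 26]

Pointers start at i = 1, j = 8.
i stops at index 2 (arr[2]=33 > 20), j stops at index 7 (arr[7]=15 <= 20): swap arr[2] and arr[7], array becomes [20, 2, 15, 11, 8, 5, 26, 33, 26]
i ends at 6, j ends at 5: the pointers have crossed (j < i), so scanning stops.

Swap pivot arr[0] with arr[5] to place pivot at position 5: [5, 2, 15, 11, 8, 20, 26, 33, 26]
Pivot position: 5

After partitioning with pivot 20, the array becomes [5, 2, 15, 11, 8, 20, 26, 33, 26]. The pivot is placed at index 5. All elements to the left of the pivot are <= 20, and all elements to the right are > 20.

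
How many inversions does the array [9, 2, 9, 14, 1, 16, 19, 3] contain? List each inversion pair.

Finding inversions in [9, 2, 9, 14, 1, 16, 19, 3]:

(0, 1): arr[0]=9 > arr[1]=2
(0, 4): arr[0]=9 > arr[4]=1
(0, 7): arr[0]=9 > arr[7]=3
(1, 4): arr[1]=2 > arr[4]=1
(2, 4): arr[2]=9 > arr[4]=1
(2, 7): arr[2]=9 > arr[7]=3
(3, 4): arr[3]=14 > arr[4]=1
(3, 7): arr[3]=14 > arr[7]=3
(5, 7): arr[5]=16 > arr[7]=3
(6, 7): arr[6]=19 > arr[7]=3

Total inversions: 10

The array has 10 inversion(s): (0,1), (0,4), (0,7), (1,4), (2,4), (2,7), (3,4), (3,7), (5,7), (6,7). Each pair (i,j) satisfies i < j and arr[i] > arr[j].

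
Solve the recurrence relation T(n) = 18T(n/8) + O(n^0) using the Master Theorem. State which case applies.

Master Theorem for T(n) = 18T(n/8) + O(n^0):

a = 18, b = 8, c = 0
log_b(a) = log_8(18) = 1.3900

Case 1: c = 0 < log_8(18) = 1.3900
T(n) = O(n^(log_8 18))

For T(n) = 18T(n/8) + O(n^0): log_8(18) = 1.3900. This is Case 1 of the Master Theorem (c < log_b(a), work dominated by leaves), giving O(n^(log_8 18)).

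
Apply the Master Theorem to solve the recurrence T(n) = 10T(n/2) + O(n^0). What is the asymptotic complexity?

Master Theorem for T(n) = 10T(n/2) + O(n^0):

a = 10, b = 2, c = 0
log_b(a) = log_2(10) = 3.3219

Case 1: c = 0 < log_2(10) = 3.3219
T(n) = O(n^(log_2 10))

For T(n) = 10T(n/2) + O(n^0): log_2(10) = 3.3219. This is Case 1 of the Master Theorem (c < log_b(a), work dominated by leaves), giving O(n^(log_2 10)).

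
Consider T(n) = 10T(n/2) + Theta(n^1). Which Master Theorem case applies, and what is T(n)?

Master Theorem for T(n) = 10T(n/2) + O(n^1):

a = 10, b = 2, c = 1
log_b(a) = log_2(10) = 3.3219

Case 1: c = 1 < log_2(10) = 3.3219
T(n) = O(n^(log_2 10))

For T(n) = 10T(n/2) + O(n^1): log_2(10) = 3.3219. This is Case 1 of the Master Theorem (c < log_b(a), work dominated by leaves), giving O(n^(log_2 10)).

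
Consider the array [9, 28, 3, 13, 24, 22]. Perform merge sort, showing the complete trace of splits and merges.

Merge sort trace:

Split: [9, 28, 3, 13, 24, 22] -> [9, 28, 3] and [13, 24, 22]
  Split: [9, 28, 3] -> [9] and [28, 3]
    Split: [28, 3] -> [28] and [3]
    Merge: [28] + [3] -> [3, 28]
  Merge: [9] + [3, 28] -> [3, 9, 28]
  Split: [13, 24, 22] -> [13] and [24, 22]
    Split: [24, 22] -> [24] and [22]
    Merge: [24] + [22] -> [22, 24]
  Merge: [13] + [22, 24] -> [13, 22, 24]
Merge: [3, 9, 28] + [13, 22, 24] -> [3, 9, 13, 22, 24, 28]

Final sorted array: [3, 9, 13, 22, 24, 28]

The merge sort proceeds by recursively splitting the array and merging sorted halves.
After all merges, the sorted array is [3, 9, 13, 22, 24, 28].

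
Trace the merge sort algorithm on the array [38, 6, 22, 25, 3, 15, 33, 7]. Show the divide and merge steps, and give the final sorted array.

Merge sort trace:

Split: [38, 6, 22, 25, 3, 15, 33, 7] -> [38, 6, 22, 25] and [3, 15, 33, 7]
  Split: [38, 6, 22, 25] -> [38, 6] and [22, 25]
    Split: [38, 6] -> [38] and [6]
    Merge: [38] + [6] -> [6, 38]
    Split: [22, 25] -> [22] and [25]
    Merge: [22] + [25] -> [22, 25]
  Merge: [6, 38] + [22, 25] -> [6, 22, 25, 38]
  Split: [3, 15, 33, 7] -> [3, 15] and [33, 7]
    Split: [3, 15] -> [3] and [15]
    Merge: [3] + [15] -> [3, 15]
    Split: [33, 7] -> [33] and [7]
    Merge: [33] + [7] -> [7, 33]
  Merge: [3, 15] + [7, 33] -> [3, 7, 15, 33]
Merge: [6, 22, 25, 38] + [3, 7, 15, 33] -> [3, 6, 7, 15, 22, 25, 33, 38]

Final sorted array: [3, 6, 7, 15, 22, 25, 33, 38]

The merge sort proceeds by recursively splitting the array and merging sorted halves.
After all merges, the sorted array is [3, 6, 7, 15, 22, 25, 33, 38].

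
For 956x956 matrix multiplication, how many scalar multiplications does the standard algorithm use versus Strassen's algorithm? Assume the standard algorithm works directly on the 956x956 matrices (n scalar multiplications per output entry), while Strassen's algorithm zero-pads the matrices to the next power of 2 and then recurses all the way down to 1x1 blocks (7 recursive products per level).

Matrix multiplication for 956x956 matrices:

Strassen's algorithm requires power-of-2 dimensions. Pad 956x956 to 1024x1024 (next power of 2).

Standard algorithm: 956^3 = 873722816 multiplications
Strassen's algorithm: 7^(log2(1024)) = 7^10 = 282475249 multiplications
Savings: 873722816 - 282475249 = 591247567 multiplications

Standard: 873722816 multiplications (956^3). Strassen: 282475249 multiplications (7^10, after padding to 1024x1024). Strassen reduces 8 recursive multiplications to 7 at each level.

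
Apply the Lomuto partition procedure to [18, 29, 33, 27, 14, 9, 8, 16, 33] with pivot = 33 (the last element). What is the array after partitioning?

Lomuto partition with pivot = 33:

Initial array: [18, 29, 33, 27, 14, 9, 8, 16, 33]

arr[0]=18 <= 33: swap with position 0, array becomes [18, 29, 33, 27, 14, 9, 8, 16, 33]
arr[1]=29 <= 33: swap with position 1, array becomes [18, 29, 33, 27, 14, 9, 8, 16, 33]
arr[2]=33 <= 33: swap with position 2, array becomes [18, 29, 33, 27, 14, 9, 8, 16, 33]
arr[3]=27 <= 33: swap with position 3, array becomes [18, 29, 33, 27, 14, 9, 8, 16, 33]
arr[4]=14 <= 33: swap with position 4, array becomes [18, 29, 33, 27, 14, 9, 8, 16, 33]
arr[5]=9 <= 33: swap with position 5, array becomes [18, 29, 33, 27, 14, 9, 8, 16, 33]
arr[6]=8 <= 33: swap with position 6, array becomes [18, 29, 33, 27, 14, 9, 8, 16, 33]
arr[7]=16 <= 33: swap with position 7, array becomes [18, 29, 33, 27, 14, 9, 8, 16, 33]

Place pivot at position 8: [18, 29, 33, 27, 14, 9, 8, 16, 33]
Pivot position: 8

After partitioning with pivot 33, the array becomes [18, 29, 33, 27, 14, 9, 8, 16, 33]. The pivot is placed at index 8. All elements to the left of the pivot are <= 33, and all elements to the right are > 33.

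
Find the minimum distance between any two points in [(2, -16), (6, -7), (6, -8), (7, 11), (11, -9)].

Computing all pairwise distances among 5 points:

d((2, -16), (6, -7)) = 9.8489
d((2, -16), (6, -8)) = 8.9443
d((2, -16), (7, 11)) = 27.4591
d((2, -16), (11, -9)) = 11.4018
d((6, -7), (6, -8)) = 1.0 <-- minimum
d((6, -7), (7, 11)) = 18.0278
d((6, -7), (11, -9)) = 5.3852
d((6, -8), (7, 11)) = 19.0263
d((6, -8), (11, -9)) = 5.099
d((7, 11), (11, -9)) = 20.3961

Closest pair: (6, -7) and (6, -8) with distance 1.0

The closest pair is (6, -7) and (6, -8) with Euclidean distance 1.0. For 5 points, brute-force pairwise comparison is shown above. For large n, the divide-and-conquer algorithm (sort by x, recurse on halves, check the dividing strip) achieves O(n log n).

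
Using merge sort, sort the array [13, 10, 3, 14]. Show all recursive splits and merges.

Merge sort trace:

Split: [13, 10, 3, 14] -> [13, 10] and [3, 14]
  Split: [13, 10] -> [13] and [10]
  Merge: [13] + [10] -> [10, 13]
  Split: [3, 14] -> [3] and [14]
  Merge: [3] + [14] -> [3, 14]
Merge: [10, 13] + [3, 14] -> [3, 10, 13, 14]

Final sorted array: [3, 10, 13, 14]

The merge sort proceeds by recursively splitting the array and merging sorted halves.
After all merges, the sorted array is [3, 10, 13, 14].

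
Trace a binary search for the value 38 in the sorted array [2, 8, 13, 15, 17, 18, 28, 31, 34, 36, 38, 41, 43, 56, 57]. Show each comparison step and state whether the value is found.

Binary search for 38 in [2, 8, 13, 15, 17, 18, 28, 31, 34, 36, 38, 41, 43, 56, 57]:

lo=0, hi=14, mid=7, arr[mid]=31 -> 31 < 38, search right half
lo=8, hi=14, mid=11, arr[mid]=41 -> 41 > 38, search left half
lo=8, hi=10, mid=9, arr[mid]=36 -> 36 < 38, search right half
lo=10, hi=10, mid=10, arr[mid]=38 -> Found target at index 10!

Binary search finds 38 at index 10 after 4 comparisons. The search repeatedly halves the search space by comparing with the middle element.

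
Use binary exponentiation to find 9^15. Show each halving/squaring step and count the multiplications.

Computing 9^15 by squaring (build up from 9^1; each line after the first costs one multiplication):

9^1 = 9
9^2 = (9^1)^2 = 9^2 = 81
9^3 = 9 * 9^2 = 9 * 81 = 729
9^6 = (9^3)^2 = 729^2 = 531441
9^7 = 9 * 9^6 = 9 * 531441 = 4782969
9^14 = (9^7)^2 = 4782969^2 = 22876792454961
9^15 = 9 * 9^14 = 9 * 22876792454961 = 205891132094649

Result: 205891132094649
Multiplications needed: 6 (6 lines after 9^1)

9^15 = 205891132094649. Using exponentiation by squaring, this requires 6 multiplications. The key idea: if the exponent is even, square the half-power; if odd, multiply by the base once.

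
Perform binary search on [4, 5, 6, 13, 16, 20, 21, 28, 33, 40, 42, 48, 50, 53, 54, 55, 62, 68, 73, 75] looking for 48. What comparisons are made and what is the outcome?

Binary search for 48 in [4, 5, 6, 13, 16, 20, 21, 28, 33, 40, 42, 48, 50, 53, 54, 55, 62, 68, 73, 75]:

lo=0, hi=19, mid=9, arr[mid]=40 -> 40 < 48, search right half
lo=10, hi=19, mid=14, arr[mid]=54 -> 54 > 48, search left half
lo=10, hi=13, mid=11, arr[mid]=48 -> Found target at index 11!

Binary search finds 48 at index 11 after 3 comparisons. The search repeatedly halves the search space by comparing with the middle element.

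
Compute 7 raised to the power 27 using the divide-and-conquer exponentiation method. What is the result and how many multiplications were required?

Computing 7^27 by squaring (build up from 7^1; each line after the first costs one multiplication):

7^1 = 7
7^2 = (7^1)^2 = 7^2 = 49
7^3 = 7 * 7^2 = 7 * 49 = 343
7^6 = (7^3)^2 = 343^2 = 117649
7^12 = (7^6)^2 = 117649^2 = 13841287201
7^13 = 7 * 7^12 = 7 * 13841287201 = 96889010407
7^26 = (7^13)^2 = 96889010407^2 = 9387480337647754305649
7^27 = 7 * 7^26 = 7 * 9387480337647754305649 = 65712362363534280139543

Result: 65712362363534280139543
Multiplications needed: 7 (7 lines after 7^1)

7^27 = 65712362363534280139543. Using exponentiation by squaring, this requires 7 multiplications. The key idea: if the exponent is even, square the half-power; if odd, multiply by the base once.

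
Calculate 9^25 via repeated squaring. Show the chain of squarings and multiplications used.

Computing 9^25 by squaring (build up from 9^1; each line after the first costs one multiplication):

9^1 = 9
9^2 = (9^1)^2 = 9^2 = 81
9^3 = 9 * 9^2 = 9 * 81 = 729
9^6 = (9^3)^2 = 729^2 = 531441
9^12 = (9^6)^2 = 531441^2 = 282429536481
9^24 = (9^12)^2 = 282429536481^2 = 79766443076872509863361
9^25 = 9 * 9^24 = 9 * 79766443076872509863361 = 717897987691852588770249

Result: 717897987691852588770249
Multiplications needed: 6 (6 lines after 9^1)

9^25 = 717897987691852588770249. Using exponentiation by squaring, this requires 6 multiplications. The key idea: if the exponent is even, square the half-power; if odd, multiply by the base once.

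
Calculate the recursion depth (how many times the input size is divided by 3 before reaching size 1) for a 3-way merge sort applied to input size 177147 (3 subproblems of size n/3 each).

For divide and conquer with division factor 3:

Problem sizes at each level:
Level 0: 177147
Level 1: 59049
Level 2: 19683
Level 3: 6561
Level 4: 2187
Level 5: 729
Level 6: 243
Level 7: 81
Level 8: 27
Level 9: 9
Level 10: 3
Level 11: 1

The root is level 0 and the size-1 base case is level 11 (the tree spans levels 0 through 11, i.e. 12 levels counting the root), so the depth is the number of divisions: log_3(177147) = 11

The recursion tree depth is log_3(177147) = 11. At each level, the problem size is divided by 3, so it takes 11 divisions to reduce to a base case of size 1. The algorithm makes 3 recursive calls at each level.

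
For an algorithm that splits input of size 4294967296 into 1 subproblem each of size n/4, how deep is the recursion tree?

For divide and conquer with division factor 4:

Problem sizes at each level:
Level 0: 4294967296
Level 1: 1073741824
Level 2: 268435456
Level 3: 67108864
Level 4: 16777216
Level 5: 4194304
Level 6: 1048576
Level 7: 262144
Level 8: 65536
Level 9: 16384
Level 10: 4096
Level 11: 1024
Level 12: 256
Level 13: 64
Level 14: 16
Level 15: 4
Level 16: 1

The root is level 0 and the size-1 base case is level 16 (the tree spans levels 0 through 16, i.e. 17 levels counting the root), so the depth is the number of divisions: log_4(4294967296) = 16

The recursion tree depth is log_4(4294967296) = 16. At each level, the problem size is divided by 4, so it takes 16 divisions to reduce to a base case of size 1. The algorithm makes 1 recursive call at each level.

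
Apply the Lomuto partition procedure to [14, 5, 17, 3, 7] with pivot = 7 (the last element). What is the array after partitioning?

Lomuto partition with pivot = 7:

Initial array: [14, 5, 17, 3, 7]

arr[0]=14 > 7: no swap
arr[1]=5 <= 7: swap with position 0, array becomes [5, 14, 17, 3, 7]
arr[2]=17 > 7: no swap
arr[3]=3 <= 7: swap with position 1, array becomes [5, 3, 17, 14, 7]

Place pivot at position 2: [5, 3, 7, 14, 17]
Pivot position: 2

After partitioning with pivot 7, the array becomes [5, 3, 7, 14, 17]. The pivot is placed at index 2. All elements to the left of the pivot are <= 7, and all elements to the right are > 7.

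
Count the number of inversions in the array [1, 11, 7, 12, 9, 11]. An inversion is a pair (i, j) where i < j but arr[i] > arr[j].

Finding inversions in [1, 11, 7, 12, 9, 11]:

(1, 2): arr[1]=11 > arr[2]=7
(1, 4): arr[1]=11 > arr[4]=9
(3, 4): arr[3]=12 > arr[4]=9
(3, 5): arr[3]=12 > arr[5]=11

Total inversions: 4

The array has 4 inversion(s): (1,2), (1,4), (3,4), (3,5). Each pair (i,j) satisfies i < j and arr[i] > arr[j].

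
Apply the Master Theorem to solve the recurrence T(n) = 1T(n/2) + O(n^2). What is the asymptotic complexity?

Master Theorem for T(n) = 1T(n/2) + O(n^2):

a = 1, b = 2, c = 2
log_b(a) = log_2(1) = 0.0000

Case 3: c = 2 > log_2(1) = 0.0000
T(n) = O(n^2) = O(n^2)

For T(n) = 1T(n/2) + O(n^2): log_2(1) = 0.0000. This is Case 3 of the Master Theorem (c > log_b(a), work dominated by root), giving O(n^2).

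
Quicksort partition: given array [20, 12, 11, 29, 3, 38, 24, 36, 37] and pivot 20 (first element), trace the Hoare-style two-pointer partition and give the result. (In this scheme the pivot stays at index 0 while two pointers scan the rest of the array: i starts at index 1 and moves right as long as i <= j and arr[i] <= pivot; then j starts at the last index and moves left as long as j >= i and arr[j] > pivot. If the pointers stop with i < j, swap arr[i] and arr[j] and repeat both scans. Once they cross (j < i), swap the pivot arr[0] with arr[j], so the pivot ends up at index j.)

Hoare-style two-pointer partition with pivot = 20:

Initial array: [20, 12, 11, 29, 3, 38, 24, 36, 37]

Pointers start at i = 1, j = 8.
i stops at index 3 (arr[3]=29 > 20), j stops at index 4 (arr[4]=3 <= 20): swap arr[3] and arr[4], array becomes [20, 12, 11, 3, 29, 38, 24, 36, 37]
i ends at 4, j ends at 3: the pointers have crossed (j < i), so scanning stops.

Swap pivot arr[0] with arr[3] to place pivot at position 3: [3, 12, 11, 20, 29, 38, 24, 36, 37]
Pivot position: 3

After partitioning with pivot 20, the array becomes [3, 12, 11, 20, 29, 38, 24, 36, 37]. The pivot is placed at index 3. All elements to the left of the pivot are <= 20, and all elements to the right are > 20.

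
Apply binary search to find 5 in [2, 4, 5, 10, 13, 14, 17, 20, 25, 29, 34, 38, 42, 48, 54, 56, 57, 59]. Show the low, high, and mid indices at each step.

Binary search for 5 in [2, 4, 5, 10, 13, 14, 17, 20, 25, 29, 34, 38, 42, 48, 54, 56, 57, 59]:

lo=0, hi=17, mid=8, arr[mid]=25 -> 25 > 5, search left half
lo=0, hi=7, mid=3, arr[mid]=10 -> 10 > 5, search left half
lo=0, hi=2, mid=1, arr[mid]=4 -> 4 < 5, search right half
lo=2, hi=2, mid=2, arr[mid]=5 -> Found target at index 2!

Binary search finds 5 at index 2 after 4 comparisons. The search repeatedly halves the search space by comparing with the middle element.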